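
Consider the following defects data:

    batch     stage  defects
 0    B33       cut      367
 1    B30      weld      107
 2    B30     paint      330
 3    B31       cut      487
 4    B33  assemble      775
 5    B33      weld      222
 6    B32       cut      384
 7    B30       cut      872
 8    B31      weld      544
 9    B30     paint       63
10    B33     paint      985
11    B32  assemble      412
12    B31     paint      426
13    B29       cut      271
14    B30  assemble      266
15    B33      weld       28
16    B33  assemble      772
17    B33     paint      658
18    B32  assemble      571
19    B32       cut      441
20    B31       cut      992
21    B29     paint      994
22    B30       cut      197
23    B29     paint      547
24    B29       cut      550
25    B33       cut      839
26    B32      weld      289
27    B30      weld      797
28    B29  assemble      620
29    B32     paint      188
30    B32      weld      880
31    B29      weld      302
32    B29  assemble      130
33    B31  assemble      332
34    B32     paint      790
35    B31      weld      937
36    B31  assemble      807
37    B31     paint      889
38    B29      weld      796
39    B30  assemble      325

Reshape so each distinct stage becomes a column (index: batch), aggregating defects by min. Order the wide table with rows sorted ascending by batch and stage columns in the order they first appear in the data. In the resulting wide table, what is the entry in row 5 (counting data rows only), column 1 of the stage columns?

367

With rows sorted ascending by batch, row 5 is batch=B33. stage columns in first-appearance order: cut, weld, paint, assemble; column 1 is cut.
Long rows with batch=B33, stage=cut: min(367, 839) = 367.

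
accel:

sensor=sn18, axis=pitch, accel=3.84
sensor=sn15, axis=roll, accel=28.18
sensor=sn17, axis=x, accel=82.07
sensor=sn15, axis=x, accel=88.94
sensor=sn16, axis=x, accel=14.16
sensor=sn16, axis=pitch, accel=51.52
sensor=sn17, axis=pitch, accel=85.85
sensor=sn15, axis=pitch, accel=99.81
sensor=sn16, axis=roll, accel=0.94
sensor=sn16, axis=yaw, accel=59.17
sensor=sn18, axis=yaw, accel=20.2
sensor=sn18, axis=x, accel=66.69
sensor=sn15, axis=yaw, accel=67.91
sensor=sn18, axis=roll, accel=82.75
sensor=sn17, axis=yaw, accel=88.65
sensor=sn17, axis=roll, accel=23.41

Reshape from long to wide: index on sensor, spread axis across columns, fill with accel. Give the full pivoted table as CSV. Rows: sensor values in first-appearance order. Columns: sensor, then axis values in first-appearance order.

sensor,pitch,roll,x,yaw
sn18,3.84,82.75,66.69,20.2
sn15,99.81,28.18,88.94,67.91
sn17,85.85,23.41,82.07,88.65
sn16,51.52,0.94,14.16,59.17

Columns: sensor plus the 4 distinct axis values (pitch, roll, x, yaw).
For example, row sn18 column pitch takes accel=3.84 from the long row (sn18, pitch).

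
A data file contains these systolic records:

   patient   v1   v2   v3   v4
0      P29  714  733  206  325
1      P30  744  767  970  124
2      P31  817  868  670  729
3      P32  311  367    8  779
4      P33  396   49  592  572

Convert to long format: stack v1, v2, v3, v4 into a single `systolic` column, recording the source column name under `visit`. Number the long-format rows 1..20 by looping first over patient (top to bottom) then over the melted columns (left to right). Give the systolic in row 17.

20 rows total (5 × 4). Row 17: index ⌊(17-1)/4⌋ = 4 into patient → P33; (17-1) mod 4 = 0 into the melted columns → v1.
So row 17 is (P33, v1, 396); systolic = 396.

396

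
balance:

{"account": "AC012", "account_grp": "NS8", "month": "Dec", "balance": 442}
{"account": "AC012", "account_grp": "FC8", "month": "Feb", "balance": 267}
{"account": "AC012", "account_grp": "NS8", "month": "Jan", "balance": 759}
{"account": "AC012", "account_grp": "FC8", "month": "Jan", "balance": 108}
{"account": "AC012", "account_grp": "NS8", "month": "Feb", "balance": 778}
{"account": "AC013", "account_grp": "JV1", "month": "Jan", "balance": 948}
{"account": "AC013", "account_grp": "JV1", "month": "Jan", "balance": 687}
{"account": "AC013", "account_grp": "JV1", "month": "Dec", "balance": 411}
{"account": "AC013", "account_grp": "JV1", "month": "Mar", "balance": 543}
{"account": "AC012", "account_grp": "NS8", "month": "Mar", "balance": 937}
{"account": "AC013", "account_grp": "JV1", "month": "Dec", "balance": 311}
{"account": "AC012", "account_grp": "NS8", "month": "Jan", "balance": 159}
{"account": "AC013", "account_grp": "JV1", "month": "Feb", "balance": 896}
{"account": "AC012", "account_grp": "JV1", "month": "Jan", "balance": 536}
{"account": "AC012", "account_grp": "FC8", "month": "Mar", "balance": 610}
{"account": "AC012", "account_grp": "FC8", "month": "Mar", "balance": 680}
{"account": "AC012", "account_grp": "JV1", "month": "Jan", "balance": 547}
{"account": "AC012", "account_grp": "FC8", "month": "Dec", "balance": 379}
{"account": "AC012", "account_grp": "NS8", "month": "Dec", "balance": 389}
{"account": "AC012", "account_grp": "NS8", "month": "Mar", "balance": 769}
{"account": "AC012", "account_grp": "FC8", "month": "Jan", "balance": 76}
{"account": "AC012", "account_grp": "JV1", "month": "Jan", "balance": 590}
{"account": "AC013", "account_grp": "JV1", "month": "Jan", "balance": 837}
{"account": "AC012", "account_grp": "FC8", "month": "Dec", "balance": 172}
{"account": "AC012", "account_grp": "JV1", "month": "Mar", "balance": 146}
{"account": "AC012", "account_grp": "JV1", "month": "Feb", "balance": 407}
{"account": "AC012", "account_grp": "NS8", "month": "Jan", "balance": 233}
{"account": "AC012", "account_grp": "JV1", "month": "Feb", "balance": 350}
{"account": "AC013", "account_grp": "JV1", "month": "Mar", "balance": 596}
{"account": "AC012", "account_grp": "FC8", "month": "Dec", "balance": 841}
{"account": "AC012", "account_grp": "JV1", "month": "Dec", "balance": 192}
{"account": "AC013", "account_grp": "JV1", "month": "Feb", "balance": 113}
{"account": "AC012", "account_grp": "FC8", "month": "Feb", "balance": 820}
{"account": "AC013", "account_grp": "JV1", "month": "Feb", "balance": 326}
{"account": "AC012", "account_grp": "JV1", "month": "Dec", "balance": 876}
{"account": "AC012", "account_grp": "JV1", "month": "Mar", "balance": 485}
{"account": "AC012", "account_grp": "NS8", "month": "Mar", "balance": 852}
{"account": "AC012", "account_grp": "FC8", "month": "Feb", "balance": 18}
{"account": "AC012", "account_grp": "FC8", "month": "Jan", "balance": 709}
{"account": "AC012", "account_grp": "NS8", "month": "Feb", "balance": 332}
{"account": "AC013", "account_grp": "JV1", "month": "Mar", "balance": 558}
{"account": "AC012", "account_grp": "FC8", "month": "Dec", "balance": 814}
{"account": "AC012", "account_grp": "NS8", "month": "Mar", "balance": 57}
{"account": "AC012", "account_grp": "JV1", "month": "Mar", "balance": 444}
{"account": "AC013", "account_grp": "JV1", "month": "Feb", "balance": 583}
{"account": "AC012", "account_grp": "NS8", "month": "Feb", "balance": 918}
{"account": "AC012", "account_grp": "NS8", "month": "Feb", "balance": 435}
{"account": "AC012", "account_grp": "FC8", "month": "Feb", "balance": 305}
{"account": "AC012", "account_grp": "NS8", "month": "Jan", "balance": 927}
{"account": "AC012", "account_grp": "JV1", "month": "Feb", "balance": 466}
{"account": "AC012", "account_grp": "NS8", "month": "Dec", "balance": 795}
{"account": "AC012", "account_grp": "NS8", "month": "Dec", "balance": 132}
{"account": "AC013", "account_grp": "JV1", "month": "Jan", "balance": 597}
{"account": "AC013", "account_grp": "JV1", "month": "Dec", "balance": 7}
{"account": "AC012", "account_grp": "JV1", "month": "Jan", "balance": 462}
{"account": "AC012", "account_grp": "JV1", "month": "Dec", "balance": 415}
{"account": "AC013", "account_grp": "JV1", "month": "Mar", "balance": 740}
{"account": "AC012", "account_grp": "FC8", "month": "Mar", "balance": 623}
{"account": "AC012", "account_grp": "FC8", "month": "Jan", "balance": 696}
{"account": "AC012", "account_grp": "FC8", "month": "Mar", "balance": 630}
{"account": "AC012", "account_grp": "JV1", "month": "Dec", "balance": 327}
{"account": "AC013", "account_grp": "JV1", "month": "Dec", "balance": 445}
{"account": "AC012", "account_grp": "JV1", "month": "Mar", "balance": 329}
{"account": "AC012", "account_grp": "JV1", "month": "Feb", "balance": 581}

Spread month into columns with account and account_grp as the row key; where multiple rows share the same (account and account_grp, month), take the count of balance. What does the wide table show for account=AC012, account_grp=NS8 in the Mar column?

Rows with account=AC012, account_grp=NS8 and month=Mar: balance values are 937, 769, 852, 57.
4 rows match — count = 4.

4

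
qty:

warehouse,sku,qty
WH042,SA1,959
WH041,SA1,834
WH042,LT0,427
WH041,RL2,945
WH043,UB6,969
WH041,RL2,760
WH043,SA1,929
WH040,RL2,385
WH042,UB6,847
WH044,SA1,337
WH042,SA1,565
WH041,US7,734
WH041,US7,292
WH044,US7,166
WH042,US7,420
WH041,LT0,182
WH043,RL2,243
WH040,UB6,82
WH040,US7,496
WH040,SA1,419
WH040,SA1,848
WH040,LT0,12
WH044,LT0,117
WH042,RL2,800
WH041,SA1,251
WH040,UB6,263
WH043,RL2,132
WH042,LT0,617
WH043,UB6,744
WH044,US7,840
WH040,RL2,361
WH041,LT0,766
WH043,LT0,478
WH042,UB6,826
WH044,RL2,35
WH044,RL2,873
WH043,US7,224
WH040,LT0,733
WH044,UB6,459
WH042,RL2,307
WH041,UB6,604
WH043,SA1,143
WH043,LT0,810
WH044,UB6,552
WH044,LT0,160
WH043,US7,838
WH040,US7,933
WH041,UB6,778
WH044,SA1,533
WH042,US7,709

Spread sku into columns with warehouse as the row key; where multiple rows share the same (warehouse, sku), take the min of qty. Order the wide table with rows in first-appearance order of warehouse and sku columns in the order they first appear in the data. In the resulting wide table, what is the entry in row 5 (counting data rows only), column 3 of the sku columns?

With rows in first-appearance order of warehouse, row 5 is warehouse=WH044. sku columns in first-appearance order: SA1, LT0, RL2, UB6, US7; column 3 is RL2.
Long rows with warehouse=WH044, sku=RL2: min(35, 873) = 35.

35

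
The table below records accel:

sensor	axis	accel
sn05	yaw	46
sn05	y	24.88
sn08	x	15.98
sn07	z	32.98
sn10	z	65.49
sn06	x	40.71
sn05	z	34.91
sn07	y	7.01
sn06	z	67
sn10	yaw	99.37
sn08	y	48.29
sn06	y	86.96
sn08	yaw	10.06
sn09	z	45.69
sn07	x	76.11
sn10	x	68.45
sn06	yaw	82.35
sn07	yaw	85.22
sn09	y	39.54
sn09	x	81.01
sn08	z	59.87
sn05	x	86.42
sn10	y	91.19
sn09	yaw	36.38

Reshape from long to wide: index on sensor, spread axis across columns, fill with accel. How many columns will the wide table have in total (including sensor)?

5

1 column for sensor plus 4 distinct axis values → 5 columns.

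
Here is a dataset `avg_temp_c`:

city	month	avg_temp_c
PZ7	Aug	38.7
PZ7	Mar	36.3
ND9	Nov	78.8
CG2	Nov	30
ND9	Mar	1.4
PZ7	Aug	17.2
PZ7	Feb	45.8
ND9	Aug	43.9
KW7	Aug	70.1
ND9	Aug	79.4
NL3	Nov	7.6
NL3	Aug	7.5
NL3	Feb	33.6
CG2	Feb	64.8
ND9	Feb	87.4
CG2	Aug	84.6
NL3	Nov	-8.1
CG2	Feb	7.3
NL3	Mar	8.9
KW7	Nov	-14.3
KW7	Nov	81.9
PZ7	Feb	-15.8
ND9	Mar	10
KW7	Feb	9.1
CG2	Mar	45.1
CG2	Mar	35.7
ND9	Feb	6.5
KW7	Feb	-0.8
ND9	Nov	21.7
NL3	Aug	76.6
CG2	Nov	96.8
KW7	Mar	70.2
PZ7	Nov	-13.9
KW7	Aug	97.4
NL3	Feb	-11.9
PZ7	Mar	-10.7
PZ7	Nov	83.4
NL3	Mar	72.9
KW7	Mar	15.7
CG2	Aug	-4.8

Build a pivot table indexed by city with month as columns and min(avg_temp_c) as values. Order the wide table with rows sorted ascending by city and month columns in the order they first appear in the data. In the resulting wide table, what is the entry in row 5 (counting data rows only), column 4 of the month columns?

With rows sorted ascending by city, row 5 is city=PZ7. month columns in first-appearance order: Aug, Mar, Nov, Feb; column 4 is Feb.
Long rows with city=PZ7, month=Feb: min(45.8, -15.8) = -15.8.

-15.8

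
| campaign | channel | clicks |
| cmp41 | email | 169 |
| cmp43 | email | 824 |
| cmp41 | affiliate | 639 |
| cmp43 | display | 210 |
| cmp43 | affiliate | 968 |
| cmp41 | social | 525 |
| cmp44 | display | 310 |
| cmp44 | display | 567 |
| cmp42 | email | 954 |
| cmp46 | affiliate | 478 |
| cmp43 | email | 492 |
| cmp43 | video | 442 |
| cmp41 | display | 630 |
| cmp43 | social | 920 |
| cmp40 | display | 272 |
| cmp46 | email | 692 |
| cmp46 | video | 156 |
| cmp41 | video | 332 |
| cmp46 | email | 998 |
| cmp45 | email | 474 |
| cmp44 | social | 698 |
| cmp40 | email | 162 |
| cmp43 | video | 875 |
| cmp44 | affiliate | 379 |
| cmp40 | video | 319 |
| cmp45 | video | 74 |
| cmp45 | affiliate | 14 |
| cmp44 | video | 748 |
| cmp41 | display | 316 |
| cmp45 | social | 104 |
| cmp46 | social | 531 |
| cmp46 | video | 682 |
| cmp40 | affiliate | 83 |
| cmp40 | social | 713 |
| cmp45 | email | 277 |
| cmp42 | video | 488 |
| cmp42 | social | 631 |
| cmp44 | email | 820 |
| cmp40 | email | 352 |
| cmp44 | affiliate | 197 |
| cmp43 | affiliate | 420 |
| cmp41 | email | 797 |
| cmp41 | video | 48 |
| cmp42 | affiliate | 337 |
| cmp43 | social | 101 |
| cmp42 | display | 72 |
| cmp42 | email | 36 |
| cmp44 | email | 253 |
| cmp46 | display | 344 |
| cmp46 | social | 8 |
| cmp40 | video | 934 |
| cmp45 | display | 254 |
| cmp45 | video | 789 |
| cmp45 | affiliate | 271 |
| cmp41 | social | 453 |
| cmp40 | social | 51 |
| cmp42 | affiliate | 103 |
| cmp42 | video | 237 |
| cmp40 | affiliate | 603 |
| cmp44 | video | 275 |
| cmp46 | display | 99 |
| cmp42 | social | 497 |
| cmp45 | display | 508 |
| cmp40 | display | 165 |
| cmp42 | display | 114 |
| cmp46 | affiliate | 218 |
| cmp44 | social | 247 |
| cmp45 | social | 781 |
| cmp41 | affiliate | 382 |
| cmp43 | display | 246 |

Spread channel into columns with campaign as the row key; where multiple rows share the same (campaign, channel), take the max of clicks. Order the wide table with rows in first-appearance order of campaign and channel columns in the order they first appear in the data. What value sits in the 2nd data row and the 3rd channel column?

246

With rows in first-appearance order of campaign, row 2 is campaign=cmp43. channel columns in first-appearance order: email, affiliate, display, social, video; column 3 is display.
Long rows with campaign=cmp43, channel=display: max(210, 246) = 246.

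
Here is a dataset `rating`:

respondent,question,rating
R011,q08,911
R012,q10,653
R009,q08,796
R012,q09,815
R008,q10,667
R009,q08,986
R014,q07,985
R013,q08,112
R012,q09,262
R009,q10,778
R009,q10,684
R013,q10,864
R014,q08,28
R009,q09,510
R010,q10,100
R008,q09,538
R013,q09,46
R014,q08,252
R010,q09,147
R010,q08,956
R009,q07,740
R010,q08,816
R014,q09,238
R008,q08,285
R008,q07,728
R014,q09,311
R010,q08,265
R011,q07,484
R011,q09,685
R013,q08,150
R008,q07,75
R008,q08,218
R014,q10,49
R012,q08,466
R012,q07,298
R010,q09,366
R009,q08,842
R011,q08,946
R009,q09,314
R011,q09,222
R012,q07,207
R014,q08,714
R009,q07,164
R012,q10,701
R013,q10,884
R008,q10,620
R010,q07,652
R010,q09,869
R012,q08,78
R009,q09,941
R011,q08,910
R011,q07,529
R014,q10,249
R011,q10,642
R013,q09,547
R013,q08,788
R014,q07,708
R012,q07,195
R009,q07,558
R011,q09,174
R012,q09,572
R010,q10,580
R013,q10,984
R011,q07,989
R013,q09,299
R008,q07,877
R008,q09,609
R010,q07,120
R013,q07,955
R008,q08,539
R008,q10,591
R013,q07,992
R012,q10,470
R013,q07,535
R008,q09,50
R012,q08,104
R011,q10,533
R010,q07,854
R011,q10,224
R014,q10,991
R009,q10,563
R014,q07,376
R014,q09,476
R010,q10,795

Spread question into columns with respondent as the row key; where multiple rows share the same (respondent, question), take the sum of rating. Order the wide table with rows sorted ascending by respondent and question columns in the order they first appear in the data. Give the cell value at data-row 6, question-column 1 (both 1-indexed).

With rows sorted ascending by respondent, row 6 is respondent=R013. question columns in first-appearance order: q08, q10, q09, q07; column 1 is q08.
Long rows with respondent=R013, question=q08: 112 + 150 + 788 = 1050.

1050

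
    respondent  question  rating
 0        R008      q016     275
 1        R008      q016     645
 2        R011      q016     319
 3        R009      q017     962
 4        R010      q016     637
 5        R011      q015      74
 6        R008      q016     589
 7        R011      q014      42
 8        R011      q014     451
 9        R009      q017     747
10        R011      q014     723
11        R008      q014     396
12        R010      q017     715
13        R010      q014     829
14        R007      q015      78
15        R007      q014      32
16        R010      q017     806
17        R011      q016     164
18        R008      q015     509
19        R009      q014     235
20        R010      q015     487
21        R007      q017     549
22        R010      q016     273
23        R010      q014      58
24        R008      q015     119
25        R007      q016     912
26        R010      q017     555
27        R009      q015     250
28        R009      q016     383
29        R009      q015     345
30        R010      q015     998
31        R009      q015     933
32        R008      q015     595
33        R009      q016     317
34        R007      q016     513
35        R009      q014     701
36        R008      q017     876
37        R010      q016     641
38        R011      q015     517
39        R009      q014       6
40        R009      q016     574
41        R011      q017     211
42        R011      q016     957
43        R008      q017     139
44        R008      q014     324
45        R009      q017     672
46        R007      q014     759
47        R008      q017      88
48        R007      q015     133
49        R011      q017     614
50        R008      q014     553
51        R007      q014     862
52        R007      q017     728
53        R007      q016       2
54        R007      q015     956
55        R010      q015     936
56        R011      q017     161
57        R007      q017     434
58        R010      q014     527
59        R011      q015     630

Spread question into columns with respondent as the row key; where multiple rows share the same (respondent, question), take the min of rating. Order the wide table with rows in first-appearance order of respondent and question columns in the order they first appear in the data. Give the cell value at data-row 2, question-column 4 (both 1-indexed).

With rows in first-appearance order of respondent, row 2 is respondent=R011. question columns in first-appearance order: q016, q017, q015, q014; column 4 is q014.
Long rows with respondent=R011, question=q014: min(42, 451, 723) = 42.

42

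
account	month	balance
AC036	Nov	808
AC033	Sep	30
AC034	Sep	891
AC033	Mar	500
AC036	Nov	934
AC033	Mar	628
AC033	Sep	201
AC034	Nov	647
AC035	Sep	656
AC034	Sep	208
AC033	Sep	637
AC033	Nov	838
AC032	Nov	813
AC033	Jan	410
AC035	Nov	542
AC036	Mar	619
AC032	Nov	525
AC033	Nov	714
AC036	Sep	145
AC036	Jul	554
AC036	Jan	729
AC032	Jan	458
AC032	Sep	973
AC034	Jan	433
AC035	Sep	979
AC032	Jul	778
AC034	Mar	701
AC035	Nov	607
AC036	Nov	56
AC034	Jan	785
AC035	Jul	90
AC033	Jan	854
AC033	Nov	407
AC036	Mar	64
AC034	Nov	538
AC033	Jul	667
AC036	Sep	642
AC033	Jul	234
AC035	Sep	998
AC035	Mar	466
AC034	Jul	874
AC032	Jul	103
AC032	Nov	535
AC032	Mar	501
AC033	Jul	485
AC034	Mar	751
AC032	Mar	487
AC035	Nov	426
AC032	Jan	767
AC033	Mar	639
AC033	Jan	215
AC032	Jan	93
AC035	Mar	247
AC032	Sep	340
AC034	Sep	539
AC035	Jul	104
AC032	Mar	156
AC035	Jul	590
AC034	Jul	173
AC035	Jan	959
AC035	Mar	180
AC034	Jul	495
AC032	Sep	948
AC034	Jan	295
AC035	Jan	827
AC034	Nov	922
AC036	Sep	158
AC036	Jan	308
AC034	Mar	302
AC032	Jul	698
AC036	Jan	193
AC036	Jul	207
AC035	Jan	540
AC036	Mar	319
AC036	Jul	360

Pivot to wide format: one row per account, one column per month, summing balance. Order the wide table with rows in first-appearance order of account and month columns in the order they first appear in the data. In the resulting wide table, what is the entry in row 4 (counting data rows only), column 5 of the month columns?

784

With rows in first-appearance order of account, row 4 is account=AC035. month columns in first-appearance order: Nov, Sep, Mar, Jan, Jul; column 5 is Jul.
Long rows with account=AC035, month=Jul: 90 + 104 + 590 = 784.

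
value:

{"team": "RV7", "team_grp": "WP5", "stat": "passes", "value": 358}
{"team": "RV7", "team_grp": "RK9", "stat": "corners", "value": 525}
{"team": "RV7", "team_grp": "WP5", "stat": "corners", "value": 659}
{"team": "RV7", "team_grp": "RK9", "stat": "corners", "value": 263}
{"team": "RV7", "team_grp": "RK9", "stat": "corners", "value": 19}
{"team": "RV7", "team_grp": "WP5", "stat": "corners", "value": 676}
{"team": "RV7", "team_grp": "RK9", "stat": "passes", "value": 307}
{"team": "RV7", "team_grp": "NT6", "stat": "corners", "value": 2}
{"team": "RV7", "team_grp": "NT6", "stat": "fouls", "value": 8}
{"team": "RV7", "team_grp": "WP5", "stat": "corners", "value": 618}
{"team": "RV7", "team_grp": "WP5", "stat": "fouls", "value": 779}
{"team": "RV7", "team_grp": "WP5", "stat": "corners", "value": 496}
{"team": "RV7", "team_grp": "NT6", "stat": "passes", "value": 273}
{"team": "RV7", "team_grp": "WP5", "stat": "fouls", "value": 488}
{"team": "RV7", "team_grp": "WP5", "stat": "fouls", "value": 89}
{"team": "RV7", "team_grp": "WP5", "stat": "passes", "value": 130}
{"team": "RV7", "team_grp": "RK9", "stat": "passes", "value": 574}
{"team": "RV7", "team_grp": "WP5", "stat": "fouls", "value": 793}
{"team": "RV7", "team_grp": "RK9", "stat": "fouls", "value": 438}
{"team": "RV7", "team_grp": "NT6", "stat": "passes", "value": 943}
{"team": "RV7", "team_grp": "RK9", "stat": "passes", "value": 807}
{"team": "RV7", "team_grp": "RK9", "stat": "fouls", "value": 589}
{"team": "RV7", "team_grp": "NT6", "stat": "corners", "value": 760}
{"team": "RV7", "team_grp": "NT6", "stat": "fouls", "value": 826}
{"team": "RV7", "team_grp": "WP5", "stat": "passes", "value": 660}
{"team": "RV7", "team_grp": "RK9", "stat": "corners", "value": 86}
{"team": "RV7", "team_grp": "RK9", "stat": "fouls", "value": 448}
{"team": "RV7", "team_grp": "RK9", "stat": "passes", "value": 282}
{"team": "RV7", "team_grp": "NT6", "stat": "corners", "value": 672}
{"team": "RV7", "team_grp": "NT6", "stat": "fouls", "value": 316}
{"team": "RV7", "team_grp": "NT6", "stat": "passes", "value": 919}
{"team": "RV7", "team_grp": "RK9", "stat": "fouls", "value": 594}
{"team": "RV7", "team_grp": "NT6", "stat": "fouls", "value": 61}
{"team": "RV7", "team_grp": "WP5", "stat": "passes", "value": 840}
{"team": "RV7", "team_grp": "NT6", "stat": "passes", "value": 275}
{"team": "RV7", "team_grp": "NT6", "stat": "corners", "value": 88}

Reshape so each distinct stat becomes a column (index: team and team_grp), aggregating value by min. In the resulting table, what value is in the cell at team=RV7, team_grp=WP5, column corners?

496

Rows with team=RV7, team_grp=WP5 and stat=corners: value values are 659, 676, 618, 496.
min(659, 676, 618, 496) = 496.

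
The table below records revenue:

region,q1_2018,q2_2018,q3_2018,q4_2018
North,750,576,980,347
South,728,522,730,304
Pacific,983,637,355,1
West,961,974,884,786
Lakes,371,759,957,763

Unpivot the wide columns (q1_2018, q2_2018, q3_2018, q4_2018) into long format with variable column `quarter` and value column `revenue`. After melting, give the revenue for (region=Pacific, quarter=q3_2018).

355

Unpivoting turns each (region, wide-column) pair into one long row.
The wide cell at row Pacific, column q3_2018 holds 355, so the long row (Pacific, q3_2018) has revenue=355.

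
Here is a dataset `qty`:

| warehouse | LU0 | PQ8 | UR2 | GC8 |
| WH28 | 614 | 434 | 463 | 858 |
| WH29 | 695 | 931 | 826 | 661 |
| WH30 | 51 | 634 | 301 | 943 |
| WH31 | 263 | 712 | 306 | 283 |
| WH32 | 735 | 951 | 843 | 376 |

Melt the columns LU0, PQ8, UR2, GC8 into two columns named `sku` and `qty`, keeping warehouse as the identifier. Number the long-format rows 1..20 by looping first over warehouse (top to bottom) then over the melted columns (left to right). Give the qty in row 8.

661

20 rows total (5 × 4). Row 8: index ⌊(8-1)/4⌋ = 1 into warehouse → WH29; (8-1) mod 4 = 3 into the melted columns → GC8.
So row 8 is (WH29, GC8, 661); qty = 661.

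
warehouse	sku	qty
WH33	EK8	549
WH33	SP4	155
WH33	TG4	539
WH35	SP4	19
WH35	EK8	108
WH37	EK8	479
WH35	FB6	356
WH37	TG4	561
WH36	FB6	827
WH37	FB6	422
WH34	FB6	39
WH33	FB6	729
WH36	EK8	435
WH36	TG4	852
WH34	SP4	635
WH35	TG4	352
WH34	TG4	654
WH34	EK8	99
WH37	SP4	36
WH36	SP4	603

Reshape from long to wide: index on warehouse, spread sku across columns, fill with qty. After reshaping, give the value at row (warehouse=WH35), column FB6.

Wide layout: rows indexed by warehouse, columns are the 4 distinct sku values (EK8, SP4, TG4, FB6).
Cell (warehouse=WH35, sku=FB6) draws from the long row where warehouse=WH35 and sku=FB6, which has qty=356.

356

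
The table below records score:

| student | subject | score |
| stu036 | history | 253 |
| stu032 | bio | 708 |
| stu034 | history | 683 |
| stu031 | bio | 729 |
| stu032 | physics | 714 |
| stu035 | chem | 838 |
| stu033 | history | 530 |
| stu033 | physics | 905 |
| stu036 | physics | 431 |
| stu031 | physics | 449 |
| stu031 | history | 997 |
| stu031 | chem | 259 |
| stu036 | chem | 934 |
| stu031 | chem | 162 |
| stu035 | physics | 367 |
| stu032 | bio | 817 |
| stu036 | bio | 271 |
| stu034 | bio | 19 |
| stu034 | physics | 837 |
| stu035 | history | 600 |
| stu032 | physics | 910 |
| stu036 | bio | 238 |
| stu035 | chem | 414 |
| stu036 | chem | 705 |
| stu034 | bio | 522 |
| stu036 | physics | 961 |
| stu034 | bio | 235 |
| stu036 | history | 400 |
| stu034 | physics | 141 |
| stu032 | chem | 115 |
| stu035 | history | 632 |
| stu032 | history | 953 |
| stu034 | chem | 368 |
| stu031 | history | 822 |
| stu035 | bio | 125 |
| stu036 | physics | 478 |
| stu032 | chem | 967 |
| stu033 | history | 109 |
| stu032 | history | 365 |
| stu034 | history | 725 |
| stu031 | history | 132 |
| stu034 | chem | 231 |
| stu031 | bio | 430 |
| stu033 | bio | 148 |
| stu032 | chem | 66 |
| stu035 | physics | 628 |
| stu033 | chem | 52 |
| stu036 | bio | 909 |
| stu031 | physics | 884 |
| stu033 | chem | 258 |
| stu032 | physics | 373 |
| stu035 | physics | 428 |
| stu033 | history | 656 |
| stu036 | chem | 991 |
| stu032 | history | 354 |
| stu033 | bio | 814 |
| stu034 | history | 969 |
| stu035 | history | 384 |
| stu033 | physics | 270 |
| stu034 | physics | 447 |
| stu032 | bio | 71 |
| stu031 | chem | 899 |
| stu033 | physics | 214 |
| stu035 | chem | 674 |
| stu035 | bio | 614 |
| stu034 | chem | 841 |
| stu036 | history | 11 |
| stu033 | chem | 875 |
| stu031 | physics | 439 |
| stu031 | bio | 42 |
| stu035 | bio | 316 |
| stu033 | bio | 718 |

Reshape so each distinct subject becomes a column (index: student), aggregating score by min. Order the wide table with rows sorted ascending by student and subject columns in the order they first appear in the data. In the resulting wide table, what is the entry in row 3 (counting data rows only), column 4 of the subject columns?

52

With rows sorted ascending by student, row 3 is student=stu033. subject columns in first-appearance order: history, bio, physics, chem; column 4 is chem.
Long rows with student=stu033, subject=chem: min(52, 258, 875) = 52.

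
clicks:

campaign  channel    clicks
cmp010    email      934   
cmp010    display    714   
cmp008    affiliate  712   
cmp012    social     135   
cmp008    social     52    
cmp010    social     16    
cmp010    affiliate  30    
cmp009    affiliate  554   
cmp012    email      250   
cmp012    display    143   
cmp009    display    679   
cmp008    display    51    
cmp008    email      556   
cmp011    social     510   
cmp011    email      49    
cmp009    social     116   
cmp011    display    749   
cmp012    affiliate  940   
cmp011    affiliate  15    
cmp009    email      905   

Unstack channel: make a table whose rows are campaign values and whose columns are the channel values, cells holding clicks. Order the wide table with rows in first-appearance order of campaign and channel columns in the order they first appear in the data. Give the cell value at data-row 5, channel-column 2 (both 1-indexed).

749

With rows in first-appearance order of campaign, row 5 is campaign=cmp011. channel columns in first-appearance order: email, display, affiliate, social; column 2 is display.
Long rows with campaign=cmp011, channel=display: clicks = 749.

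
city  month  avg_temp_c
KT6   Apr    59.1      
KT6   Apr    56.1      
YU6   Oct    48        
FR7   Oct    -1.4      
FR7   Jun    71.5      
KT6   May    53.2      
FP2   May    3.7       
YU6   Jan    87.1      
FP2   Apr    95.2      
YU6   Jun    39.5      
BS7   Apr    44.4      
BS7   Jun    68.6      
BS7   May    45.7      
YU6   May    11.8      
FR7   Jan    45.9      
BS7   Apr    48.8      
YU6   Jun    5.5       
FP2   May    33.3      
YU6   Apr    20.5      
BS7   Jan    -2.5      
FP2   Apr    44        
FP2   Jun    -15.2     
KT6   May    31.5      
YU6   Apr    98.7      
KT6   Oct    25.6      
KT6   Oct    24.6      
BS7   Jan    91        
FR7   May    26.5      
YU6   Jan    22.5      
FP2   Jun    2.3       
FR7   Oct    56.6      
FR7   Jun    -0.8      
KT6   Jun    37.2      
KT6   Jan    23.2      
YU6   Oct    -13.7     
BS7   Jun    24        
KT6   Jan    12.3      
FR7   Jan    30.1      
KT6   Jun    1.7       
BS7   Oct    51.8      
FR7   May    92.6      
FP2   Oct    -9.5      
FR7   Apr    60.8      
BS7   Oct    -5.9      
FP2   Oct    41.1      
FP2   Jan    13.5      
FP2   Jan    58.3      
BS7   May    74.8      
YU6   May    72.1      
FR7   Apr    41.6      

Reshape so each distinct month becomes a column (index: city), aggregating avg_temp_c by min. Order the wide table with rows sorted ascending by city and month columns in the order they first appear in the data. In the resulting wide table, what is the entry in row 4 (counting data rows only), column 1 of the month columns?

With rows sorted ascending by city, row 4 is city=KT6. month columns in first-appearance order: Apr, Oct, Jun, May, Jan; column 1 is Apr.
Long rows with city=KT6, month=Apr: min(59.1, 56.1) = 56.1.

56.1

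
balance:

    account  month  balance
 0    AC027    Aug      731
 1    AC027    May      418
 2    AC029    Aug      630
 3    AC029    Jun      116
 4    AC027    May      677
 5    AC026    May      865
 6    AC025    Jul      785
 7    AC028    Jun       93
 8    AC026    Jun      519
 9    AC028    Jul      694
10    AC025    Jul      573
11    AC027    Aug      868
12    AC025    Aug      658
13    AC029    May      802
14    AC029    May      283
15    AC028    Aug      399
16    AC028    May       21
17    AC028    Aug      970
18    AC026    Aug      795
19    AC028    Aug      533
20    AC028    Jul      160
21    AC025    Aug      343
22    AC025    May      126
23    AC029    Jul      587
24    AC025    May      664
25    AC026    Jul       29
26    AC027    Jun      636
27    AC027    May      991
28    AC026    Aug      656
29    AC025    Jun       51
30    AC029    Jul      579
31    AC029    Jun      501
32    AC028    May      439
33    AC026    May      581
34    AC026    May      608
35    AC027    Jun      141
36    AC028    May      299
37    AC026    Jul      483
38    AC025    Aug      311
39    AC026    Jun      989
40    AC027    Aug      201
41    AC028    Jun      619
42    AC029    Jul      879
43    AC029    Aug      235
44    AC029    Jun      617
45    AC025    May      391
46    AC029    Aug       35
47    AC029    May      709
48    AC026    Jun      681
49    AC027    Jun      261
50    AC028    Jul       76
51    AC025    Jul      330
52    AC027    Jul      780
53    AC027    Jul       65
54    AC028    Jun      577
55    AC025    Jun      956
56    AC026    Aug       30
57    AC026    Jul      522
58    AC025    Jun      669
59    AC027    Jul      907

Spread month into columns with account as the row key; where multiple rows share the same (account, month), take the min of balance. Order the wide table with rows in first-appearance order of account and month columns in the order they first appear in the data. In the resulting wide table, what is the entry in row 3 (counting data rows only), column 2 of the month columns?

581

With rows in first-appearance order of account, row 3 is account=AC026. month columns in first-appearance order: Aug, May, Jun, Jul; column 2 is May.
Long rows with account=AC026, month=May: min(865, 581, 608) = 581.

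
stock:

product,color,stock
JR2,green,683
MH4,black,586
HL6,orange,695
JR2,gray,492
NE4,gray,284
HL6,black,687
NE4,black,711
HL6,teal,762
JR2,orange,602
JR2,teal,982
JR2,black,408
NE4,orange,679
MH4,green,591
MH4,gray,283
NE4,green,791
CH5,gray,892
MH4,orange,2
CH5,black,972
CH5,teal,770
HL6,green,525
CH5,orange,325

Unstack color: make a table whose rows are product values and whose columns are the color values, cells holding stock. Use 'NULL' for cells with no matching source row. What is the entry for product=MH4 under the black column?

The long row with product=MH4, color=black has stock=586.

586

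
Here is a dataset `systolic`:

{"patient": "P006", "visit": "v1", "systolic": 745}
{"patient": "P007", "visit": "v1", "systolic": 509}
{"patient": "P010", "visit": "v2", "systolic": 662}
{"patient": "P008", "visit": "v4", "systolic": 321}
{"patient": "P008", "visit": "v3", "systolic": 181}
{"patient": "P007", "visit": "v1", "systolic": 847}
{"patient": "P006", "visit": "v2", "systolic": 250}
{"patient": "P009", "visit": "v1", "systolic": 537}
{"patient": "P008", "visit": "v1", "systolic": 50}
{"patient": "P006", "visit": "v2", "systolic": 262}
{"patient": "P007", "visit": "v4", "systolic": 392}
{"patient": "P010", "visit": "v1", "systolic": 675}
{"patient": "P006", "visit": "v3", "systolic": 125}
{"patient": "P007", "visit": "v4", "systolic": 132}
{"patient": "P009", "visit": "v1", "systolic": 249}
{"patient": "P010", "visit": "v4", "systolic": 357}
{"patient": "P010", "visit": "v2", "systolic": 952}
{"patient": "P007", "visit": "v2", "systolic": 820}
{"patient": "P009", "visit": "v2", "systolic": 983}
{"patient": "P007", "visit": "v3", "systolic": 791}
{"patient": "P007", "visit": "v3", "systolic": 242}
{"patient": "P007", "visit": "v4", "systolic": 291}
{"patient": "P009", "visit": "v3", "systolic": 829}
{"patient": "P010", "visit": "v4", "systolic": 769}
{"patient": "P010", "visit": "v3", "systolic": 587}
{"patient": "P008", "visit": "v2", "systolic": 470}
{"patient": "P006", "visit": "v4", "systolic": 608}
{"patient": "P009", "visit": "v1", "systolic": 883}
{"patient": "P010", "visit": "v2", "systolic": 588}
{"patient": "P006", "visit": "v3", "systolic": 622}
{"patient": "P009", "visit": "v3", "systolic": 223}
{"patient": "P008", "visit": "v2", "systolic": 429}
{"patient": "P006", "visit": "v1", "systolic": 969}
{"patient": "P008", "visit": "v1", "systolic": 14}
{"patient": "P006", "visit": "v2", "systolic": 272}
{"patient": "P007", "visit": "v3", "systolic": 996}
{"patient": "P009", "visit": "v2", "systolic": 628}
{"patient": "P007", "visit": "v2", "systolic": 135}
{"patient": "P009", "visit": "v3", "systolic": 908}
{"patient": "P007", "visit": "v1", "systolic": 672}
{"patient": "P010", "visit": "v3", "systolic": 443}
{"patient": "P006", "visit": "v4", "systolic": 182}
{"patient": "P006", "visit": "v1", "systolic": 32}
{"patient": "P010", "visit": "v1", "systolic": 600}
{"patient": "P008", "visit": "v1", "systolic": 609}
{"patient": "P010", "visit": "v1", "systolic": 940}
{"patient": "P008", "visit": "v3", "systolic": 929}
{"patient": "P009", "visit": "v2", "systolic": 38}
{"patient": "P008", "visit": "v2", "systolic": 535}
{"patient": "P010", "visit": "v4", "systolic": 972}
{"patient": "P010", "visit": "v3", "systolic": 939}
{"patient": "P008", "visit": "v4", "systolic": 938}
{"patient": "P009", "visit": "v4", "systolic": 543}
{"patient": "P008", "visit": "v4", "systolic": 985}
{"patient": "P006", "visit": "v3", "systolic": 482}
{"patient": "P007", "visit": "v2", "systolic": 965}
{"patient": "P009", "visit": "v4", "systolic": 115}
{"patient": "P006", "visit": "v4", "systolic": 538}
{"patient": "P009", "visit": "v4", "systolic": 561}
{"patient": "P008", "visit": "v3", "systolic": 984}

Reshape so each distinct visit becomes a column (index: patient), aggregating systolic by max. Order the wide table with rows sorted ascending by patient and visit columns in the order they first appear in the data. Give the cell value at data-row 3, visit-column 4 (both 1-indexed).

984

With rows sorted ascending by patient, row 3 is patient=P008. visit columns in first-appearance order: v1, v2, v4, v3; column 4 is v3.
Long rows with patient=P008, visit=v3: max(181, 929, 984) = 984.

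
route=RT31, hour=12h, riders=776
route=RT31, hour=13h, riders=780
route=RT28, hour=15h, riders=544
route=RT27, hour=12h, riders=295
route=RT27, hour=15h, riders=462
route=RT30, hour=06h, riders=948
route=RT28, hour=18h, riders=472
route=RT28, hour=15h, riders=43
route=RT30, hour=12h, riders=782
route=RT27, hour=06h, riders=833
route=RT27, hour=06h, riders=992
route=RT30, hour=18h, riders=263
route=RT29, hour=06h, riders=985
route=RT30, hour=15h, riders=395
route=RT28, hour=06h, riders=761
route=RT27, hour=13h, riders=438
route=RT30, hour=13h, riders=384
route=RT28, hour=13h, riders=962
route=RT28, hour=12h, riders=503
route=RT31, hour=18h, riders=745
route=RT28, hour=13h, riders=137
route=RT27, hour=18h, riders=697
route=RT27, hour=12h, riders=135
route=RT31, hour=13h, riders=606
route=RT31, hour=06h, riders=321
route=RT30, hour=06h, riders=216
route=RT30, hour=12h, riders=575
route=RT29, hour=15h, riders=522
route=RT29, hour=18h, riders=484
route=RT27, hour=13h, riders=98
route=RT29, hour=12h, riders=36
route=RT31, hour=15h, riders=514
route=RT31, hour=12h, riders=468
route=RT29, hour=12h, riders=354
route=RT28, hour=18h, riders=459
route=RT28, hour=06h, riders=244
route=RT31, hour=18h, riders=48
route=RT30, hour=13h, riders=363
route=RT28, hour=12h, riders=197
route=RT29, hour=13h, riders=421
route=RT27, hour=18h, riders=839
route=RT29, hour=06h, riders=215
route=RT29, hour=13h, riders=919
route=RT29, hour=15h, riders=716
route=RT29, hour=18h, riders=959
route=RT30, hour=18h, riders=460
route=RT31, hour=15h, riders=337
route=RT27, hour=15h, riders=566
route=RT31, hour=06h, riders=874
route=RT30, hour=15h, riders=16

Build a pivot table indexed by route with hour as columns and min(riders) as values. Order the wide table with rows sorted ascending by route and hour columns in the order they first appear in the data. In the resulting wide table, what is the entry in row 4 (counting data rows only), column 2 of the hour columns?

With rows sorted ascending by route, row 4 is route=RT30. hour columns in first-appearance order: 12h, 13h, 15h, 06h, 18h; column 2 is 13h.
Long rows with route=RT30, hour=13h: min(384, 363) = 363.

363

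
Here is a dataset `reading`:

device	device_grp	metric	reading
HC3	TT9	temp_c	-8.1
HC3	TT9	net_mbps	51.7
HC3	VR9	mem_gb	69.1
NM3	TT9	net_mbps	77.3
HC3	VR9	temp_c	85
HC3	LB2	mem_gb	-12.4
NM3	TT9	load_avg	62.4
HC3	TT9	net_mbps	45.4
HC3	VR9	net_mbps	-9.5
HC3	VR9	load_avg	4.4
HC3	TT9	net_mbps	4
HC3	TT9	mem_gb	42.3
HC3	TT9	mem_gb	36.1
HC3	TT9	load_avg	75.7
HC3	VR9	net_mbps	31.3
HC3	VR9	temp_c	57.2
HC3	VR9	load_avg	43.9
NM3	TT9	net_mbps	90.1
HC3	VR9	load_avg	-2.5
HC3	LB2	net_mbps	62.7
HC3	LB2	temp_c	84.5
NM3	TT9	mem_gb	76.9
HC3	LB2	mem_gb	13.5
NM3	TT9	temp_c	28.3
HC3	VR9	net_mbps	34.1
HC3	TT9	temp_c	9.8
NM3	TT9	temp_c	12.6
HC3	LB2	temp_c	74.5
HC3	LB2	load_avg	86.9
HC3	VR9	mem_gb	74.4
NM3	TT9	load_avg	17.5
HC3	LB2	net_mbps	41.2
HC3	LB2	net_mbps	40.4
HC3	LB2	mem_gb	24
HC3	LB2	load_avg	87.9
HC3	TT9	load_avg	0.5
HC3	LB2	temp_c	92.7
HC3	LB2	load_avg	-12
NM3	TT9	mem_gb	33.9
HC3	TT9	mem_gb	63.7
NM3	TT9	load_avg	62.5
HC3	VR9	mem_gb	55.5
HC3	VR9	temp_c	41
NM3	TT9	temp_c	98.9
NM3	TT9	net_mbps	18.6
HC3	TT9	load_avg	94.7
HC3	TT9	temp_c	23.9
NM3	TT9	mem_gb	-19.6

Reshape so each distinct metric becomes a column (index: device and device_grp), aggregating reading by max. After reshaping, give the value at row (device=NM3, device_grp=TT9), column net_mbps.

90.1

Rows with device=NM3, device_grp=TT9 and metric=net_mbps: reading values are 77.3, 90.1, 18.6.
max(77.3, 90.1, 18.6) = 90.1.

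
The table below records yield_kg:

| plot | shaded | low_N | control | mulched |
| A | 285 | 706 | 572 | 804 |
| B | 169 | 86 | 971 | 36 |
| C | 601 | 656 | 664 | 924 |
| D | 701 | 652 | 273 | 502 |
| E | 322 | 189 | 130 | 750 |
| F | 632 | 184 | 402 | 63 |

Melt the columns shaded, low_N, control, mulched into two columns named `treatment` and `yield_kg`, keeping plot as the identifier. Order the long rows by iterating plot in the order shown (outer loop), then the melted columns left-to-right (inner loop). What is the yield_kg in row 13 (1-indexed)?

701

24 rows total (6 × 4). Row 13: index ⌊(13-1)/4⌋ = 3 into plot → D; (13-1) mod 4 = 0 into the melted columns → shaded.
So row 13 is (D, shaded, 701); yield_kg = 701.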